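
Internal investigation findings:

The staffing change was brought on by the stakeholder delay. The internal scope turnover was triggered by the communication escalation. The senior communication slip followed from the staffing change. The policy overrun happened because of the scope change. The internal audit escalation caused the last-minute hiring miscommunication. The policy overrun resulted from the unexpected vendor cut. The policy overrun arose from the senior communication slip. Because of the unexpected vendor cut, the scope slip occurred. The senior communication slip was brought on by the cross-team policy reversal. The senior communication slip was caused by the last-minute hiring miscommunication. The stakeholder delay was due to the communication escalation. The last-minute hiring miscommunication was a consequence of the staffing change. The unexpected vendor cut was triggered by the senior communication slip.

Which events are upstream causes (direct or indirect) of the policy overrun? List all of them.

Immediate causes of the policy overrun: the scope change, the senior communication slip, the unexpected vendor cut.
Further upstream: the communication escalation, the stakeholder delay, the staffing change, the internal audit escalation, the cross-team policy reversal, the last-minute hiring miscommunication.

the communication escalation, the cross-team policy reversal, the internal audit escalation, the last-minute hiring miscommunication, the scope change, the senior communication slip, the staffing change, the stakeholder delay, the unexpected vendor cut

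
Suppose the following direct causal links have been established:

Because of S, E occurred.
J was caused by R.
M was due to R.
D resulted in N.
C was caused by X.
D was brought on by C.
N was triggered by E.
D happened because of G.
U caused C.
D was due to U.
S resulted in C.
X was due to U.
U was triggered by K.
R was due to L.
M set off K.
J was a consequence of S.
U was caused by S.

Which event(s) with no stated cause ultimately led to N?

G, L, S

Tracing upstream from N: N ← D ← U ← K ← M ← R ← L.
A separate upstream branch: N ← D ← G.
A separate upstream branch: N ← E ← S.
Each of those chain origins has no stated cause.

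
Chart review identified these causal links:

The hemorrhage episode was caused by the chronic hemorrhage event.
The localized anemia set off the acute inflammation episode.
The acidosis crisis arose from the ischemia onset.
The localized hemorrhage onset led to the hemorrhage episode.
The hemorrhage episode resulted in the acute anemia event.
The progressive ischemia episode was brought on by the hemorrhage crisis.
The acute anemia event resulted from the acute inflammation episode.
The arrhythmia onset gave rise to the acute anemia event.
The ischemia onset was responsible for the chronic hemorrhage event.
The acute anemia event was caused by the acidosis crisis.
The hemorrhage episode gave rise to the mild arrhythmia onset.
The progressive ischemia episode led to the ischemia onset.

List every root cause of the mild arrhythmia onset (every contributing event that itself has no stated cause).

the hemorrhage crisis, the localized hemorrhage onset

Tracing upstream from the mild arrhythmia onset: the mild arrhythmia onset ← the hemorrhage episode ← the chronic hemorrhage event ← the ischemia onset ← the progressive ischemia episode ← the hemorrhage crisis.
A separate upstream branch: the mild arrhythmia onset ← the hemorrhage episode ← the localized hemorrhage onset.
Each of those chain origins has no stated cause.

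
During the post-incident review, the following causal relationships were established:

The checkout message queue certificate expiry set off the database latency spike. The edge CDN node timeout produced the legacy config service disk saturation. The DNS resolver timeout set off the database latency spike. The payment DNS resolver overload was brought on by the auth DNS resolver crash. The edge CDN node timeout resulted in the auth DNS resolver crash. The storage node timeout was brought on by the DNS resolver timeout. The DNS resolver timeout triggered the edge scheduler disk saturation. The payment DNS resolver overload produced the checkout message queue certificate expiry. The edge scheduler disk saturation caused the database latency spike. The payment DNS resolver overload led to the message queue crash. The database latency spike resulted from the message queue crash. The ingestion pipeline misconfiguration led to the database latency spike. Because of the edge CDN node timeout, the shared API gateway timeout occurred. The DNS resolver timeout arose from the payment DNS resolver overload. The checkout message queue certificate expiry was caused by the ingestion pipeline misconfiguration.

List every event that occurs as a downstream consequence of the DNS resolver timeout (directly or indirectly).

Direct effects: the storage node timeout, the edge scheduler disk saturation, the database latency spike.
Not reachable from it: the edge CDN node timeout, the legacy config service disk saturation, the auth DNS resolver crash, the payment DNS resolver overload, the shared API gateway timeout, the ingestion pipeline misconfiguration, the checkout message queue certificate expiry, the message queue crash.

the database latency spike, the edge scheduler disk saturation, the storage node timeout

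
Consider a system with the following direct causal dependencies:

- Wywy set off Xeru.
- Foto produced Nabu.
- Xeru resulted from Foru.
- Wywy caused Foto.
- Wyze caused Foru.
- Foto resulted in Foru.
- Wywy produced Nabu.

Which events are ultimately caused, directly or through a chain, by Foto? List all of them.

Direct effects: Foru, Nabu.
2 steps out: Xeru.
Not reachable from it: Wyze, Wywy.

Foru, Nabu, Xeru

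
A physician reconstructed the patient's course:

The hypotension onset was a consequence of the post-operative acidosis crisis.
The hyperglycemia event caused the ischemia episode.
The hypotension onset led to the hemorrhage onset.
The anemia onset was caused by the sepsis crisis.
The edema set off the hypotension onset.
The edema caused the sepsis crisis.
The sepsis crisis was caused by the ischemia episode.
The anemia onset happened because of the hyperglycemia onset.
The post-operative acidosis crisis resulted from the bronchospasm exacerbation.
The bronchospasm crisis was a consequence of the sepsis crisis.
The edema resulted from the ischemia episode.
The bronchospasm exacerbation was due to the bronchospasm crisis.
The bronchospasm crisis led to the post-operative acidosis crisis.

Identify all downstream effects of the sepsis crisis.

the anemia onset, the bronchospasm crisis, the bronchospasm exacerbation, the hemorrhage onset, the hypotension onset, the post-operative acidosis crisis

Direct effects: the bronchospasm crisis, the anemia onset.
2 steps out: the bronchospasm exacerbation, the post-operative acidosis crisis.
3 steps out: the hypotension onset.
4 steps out: the hemorrhage onset.
Not reachable from it: the hyperglycemia event, the ischemia episode, the edema, the hyperglycemia onset.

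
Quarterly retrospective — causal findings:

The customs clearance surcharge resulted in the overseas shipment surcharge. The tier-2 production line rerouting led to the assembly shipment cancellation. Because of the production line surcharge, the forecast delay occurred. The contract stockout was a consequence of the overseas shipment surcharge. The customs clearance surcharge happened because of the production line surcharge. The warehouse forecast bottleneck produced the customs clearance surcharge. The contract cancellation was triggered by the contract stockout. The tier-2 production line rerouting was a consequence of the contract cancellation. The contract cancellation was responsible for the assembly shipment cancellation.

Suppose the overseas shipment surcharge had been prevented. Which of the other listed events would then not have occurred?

the assembly shipment cancellation, the contract cancellation, the contract stockout, the tier-2 production line rerouting

Downstream of the overseas shipment surcharge: the contract stockout, the contract cancellation, the tier-2 production line rerouting, the assembly shipment cancellation.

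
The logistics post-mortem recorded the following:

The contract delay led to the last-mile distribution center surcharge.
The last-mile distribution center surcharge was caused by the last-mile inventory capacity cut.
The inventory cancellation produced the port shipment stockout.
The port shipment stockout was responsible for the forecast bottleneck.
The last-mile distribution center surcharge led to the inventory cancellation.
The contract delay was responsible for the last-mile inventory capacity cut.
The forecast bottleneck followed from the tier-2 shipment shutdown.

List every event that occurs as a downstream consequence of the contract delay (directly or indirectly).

Direct effects: the last-mile inventory capacity cut, the last-mile distribution center surcharge.
2 steps out: the inventory cancellation.
3 steps out: the port shipment stockout.
4 steps out: the forecast bottleneck.
Not reachable from it: the tier-2 shipment shutdown.

the forecast bottleneck, the inventory cancellation, the last-mile distribution center surcharge, the last-mile inventory capacity cut, the port shipment stockout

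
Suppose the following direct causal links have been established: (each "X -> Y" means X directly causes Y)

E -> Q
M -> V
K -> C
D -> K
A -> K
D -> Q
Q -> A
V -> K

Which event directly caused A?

Q

Upstream contributors include D, E, but only Q feeds directly into A.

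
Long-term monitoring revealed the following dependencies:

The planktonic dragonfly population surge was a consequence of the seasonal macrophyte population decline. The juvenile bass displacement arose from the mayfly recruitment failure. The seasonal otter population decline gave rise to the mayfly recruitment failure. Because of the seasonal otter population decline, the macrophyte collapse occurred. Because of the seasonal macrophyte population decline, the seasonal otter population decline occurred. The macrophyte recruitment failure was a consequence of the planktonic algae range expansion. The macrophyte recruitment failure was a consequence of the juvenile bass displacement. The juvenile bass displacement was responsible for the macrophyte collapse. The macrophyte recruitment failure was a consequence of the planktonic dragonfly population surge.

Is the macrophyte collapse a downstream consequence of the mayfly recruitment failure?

Yes

There is a causal chain: the mayfly recruitment failure → the juvenile bass displacement → the macrophyte collapse.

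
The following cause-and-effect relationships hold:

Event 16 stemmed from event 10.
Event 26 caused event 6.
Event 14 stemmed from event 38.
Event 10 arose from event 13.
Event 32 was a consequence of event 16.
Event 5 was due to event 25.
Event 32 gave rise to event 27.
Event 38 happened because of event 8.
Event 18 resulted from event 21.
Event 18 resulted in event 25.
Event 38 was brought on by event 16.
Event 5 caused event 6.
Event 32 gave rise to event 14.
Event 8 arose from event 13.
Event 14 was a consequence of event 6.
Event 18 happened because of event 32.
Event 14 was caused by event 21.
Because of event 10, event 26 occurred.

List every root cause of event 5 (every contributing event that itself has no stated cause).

event 13, event 21

Tracing upstream from event 5: event 5 ← event 25 ← event 18 ← event 32 ← event 16 ← event 10 ← event 13.
A separate upstream branch: event 5 ← event 25 ← event 18 ← event 21.
Each of those chain origins has no stated cause.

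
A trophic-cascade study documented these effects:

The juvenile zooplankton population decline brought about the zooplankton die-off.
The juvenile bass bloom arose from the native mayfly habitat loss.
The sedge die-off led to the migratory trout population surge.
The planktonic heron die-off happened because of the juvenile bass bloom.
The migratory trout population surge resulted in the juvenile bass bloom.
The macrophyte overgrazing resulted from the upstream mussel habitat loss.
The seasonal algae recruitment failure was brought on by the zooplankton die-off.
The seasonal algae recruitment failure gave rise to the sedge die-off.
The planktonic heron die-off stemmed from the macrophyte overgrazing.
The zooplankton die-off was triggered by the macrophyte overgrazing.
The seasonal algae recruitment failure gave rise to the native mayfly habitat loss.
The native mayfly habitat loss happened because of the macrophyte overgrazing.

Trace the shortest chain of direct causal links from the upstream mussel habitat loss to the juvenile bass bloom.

the upstream mussel habitat loss → the macrophyte overgrazing → the native mayfly habitat loss → the juvenile bass bloom

the upstream mussel habitat loss → the macrophyte overgrazing
the macrophyte overgrazing → the native mayfly habitat loss
the native mayfly habitat loss → the juvenile bass bloom
Length: 3 steps.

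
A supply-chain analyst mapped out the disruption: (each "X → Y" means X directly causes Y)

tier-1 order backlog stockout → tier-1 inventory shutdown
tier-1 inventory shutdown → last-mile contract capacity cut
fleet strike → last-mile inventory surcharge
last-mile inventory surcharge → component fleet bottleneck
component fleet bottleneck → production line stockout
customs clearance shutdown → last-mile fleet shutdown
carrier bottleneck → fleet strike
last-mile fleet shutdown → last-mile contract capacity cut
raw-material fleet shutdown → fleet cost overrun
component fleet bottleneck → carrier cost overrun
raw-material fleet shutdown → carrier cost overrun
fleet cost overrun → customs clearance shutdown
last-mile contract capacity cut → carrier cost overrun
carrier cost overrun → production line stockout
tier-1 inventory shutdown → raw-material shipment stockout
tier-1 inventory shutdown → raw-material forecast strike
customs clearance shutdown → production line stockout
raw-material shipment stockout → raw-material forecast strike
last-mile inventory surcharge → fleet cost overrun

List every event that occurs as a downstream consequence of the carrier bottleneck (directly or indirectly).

Direct effects: the fleet strike.
2 steps out: the last-mile inventory surcharge.
3 steps out: the component fleet bottleneck, the fleet cost overrun.
4 steps out: the customs clearance shutdown, the carrier cost overrun, the production line stockout.
5 steps out: the last-mile fleet shutdown.
6 steps out: the last-mile contract capacity cut.
Not reachable from it: the raw-material fleet shutdown, the tier-1 order backlog stockout, the tier-1 inventory shutdown, the raw-material shipment stockout, the raw-material forecast strike.

the carrier cost overrun, the component fleet bottleneck, the customs clearance shutdown, the fleet cost overrun, the fleet strike, the last-mile contract capacity cut, the last-mile fleet shutdown, the last-mile inventory surcharge, the production line stockout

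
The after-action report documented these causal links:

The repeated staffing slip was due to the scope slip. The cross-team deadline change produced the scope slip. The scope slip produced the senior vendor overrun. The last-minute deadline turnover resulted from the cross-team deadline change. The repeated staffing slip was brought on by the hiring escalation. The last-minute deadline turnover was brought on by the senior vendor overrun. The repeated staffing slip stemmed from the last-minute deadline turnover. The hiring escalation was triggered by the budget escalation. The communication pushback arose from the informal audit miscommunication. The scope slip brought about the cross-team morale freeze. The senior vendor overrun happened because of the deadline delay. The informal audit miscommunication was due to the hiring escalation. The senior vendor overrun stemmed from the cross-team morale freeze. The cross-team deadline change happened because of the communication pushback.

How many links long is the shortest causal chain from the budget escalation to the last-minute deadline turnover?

Shortest chain: the budget escalation → the hiring escalation → the informal audit miscommunication → the communication pushback → the cross-team deadline change → the last-minute deadline turnover.

5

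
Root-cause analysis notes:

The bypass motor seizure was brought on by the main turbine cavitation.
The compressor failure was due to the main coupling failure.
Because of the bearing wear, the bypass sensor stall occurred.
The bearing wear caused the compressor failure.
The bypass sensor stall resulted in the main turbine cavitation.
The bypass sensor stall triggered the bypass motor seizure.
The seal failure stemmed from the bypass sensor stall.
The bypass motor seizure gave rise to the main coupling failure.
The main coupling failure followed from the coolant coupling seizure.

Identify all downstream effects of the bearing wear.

the bypass motor seizure, the bypass sensor stall, the compressor failure, the main coupling failure, the main turbine cavitation, the seal failure

Direct effects: the bypass sensor stall, the compressor failure.
2 steps out: the seal failure, the main turbine cavitation, the bypass motor seizure.
3 steps out: the main coupling failure.
Not reachable from it: the coolant coupling seizure.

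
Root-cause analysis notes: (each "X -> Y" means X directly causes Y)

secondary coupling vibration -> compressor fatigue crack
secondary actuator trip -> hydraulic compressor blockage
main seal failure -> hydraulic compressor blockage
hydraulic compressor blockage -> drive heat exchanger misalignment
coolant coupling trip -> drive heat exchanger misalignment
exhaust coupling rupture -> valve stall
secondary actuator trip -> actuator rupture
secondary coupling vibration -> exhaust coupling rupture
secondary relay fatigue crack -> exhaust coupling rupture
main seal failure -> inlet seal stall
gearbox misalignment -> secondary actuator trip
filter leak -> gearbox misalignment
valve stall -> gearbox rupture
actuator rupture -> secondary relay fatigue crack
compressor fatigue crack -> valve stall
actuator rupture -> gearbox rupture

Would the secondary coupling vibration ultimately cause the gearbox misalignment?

No

The secondary coupling vibration leads to the compressor fatigue crack, the exhaust coupling rupture, the valve stall, the gearbox rupture; the gearbox misalignment is not among them.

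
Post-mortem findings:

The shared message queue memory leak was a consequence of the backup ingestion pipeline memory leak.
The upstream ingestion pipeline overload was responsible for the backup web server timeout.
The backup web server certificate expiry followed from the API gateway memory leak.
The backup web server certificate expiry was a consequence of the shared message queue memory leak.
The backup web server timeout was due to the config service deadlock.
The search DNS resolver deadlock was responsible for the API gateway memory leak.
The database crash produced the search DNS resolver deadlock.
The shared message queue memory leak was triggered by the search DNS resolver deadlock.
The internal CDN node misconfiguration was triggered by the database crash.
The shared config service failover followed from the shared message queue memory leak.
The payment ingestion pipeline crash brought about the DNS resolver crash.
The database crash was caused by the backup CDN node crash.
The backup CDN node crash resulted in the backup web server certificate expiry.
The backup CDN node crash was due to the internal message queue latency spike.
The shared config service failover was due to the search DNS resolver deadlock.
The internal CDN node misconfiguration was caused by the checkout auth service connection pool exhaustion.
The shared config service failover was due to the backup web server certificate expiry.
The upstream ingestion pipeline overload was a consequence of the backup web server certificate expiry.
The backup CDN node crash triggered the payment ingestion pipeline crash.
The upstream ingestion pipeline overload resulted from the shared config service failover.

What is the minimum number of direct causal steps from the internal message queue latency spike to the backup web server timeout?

4

Shortest chain: the internal message queue latency spike → the backup CDN node crash → the backup web server certificate expiry → the upstream ingestion pipeline overload → the backup web server timeout.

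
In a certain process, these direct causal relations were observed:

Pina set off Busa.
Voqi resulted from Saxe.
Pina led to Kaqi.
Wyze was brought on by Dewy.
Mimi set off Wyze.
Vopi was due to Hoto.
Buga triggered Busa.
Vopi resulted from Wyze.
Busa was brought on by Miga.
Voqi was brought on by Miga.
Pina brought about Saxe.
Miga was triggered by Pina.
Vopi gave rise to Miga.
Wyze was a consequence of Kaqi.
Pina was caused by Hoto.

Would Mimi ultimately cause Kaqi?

Mimi leads to Wyze, Vopi, Miga, Voqi, Busa; Kaqi is not among them.

No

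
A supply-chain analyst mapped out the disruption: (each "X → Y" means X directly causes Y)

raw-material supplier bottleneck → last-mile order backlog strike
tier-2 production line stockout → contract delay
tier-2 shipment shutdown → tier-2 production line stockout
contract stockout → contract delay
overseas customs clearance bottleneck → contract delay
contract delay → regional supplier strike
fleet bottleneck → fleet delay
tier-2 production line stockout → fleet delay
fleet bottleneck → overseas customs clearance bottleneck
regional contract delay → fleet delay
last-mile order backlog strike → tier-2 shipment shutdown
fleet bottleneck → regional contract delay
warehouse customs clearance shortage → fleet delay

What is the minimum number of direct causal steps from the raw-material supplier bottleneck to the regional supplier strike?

Shortest chain: the raw-material supplier bottleneck → the last-mile order backlog strike → the tier-2 shipment shutdown → the tier-2 production line stockout → the contract delay → the regional supplier strike.

5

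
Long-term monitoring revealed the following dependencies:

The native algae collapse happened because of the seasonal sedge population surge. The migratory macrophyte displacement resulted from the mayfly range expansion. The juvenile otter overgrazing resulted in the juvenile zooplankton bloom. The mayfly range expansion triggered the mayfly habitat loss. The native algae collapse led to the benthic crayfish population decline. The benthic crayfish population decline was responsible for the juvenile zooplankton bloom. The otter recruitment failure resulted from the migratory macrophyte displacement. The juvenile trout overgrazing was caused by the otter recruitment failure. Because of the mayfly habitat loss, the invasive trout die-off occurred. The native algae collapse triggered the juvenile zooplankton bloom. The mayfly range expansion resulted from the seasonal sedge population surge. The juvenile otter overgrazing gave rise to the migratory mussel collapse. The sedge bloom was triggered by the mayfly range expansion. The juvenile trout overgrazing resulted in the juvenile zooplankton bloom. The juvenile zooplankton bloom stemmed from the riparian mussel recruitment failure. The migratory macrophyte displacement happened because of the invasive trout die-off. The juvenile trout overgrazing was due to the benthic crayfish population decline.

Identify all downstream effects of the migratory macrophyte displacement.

Direct effects: the otter recruitment failure.
2 steps out: the juvenile trout overgrazing.
3 steps out: the juvenile zooplankton bloom.
Not reachable from it: the juvenile otter overgrazing, the seasonal sedge population surge, the native algae collapse, the mayfly range expansion, the mayfly habitat loss, the sedge bloom, the benthic crayfish population decline, the migratory mussel collapse, the invasive trout die-off, the riparian mussel recruitment failure.

the juvenile trout overgrazing, the juvenile zooplankton bloom, the otter recruitment failure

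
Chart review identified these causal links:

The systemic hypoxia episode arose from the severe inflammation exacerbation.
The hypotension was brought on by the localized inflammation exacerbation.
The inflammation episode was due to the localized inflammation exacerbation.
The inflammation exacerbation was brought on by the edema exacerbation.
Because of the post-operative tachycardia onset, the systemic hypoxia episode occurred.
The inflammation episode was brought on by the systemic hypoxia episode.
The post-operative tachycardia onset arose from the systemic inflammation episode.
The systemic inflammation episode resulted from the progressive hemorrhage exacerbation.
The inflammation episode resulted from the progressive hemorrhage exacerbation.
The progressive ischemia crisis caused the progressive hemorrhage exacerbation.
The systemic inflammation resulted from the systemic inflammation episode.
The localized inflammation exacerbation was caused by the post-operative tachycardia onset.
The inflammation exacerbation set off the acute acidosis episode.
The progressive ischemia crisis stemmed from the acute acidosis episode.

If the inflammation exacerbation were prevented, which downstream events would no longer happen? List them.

Downstream of the inflammation exacerbation: the acute acidosis episode, the progressive ischemia crisis, the progressive hemorrhage exacerbation, the systemic inflammation episode, the post-operative tachycardia onset, the systemic hypoxia episode, the systemic inflammation, the localized inflammation exacerbation, the inflammation episode, the hypotension.
Of those, still caused via another path: the systemic hypoxia episode, the inflammation episode.
The remainder have no surviving cause.

the acute acidosis episode, the hypotension, the localized inflammation exacerbation, the post-operative tachycardia onset, the progressive hemorrhage exacerbation, the progressive ischemia crisis, the systemic inflammation, the systemic inflammation episode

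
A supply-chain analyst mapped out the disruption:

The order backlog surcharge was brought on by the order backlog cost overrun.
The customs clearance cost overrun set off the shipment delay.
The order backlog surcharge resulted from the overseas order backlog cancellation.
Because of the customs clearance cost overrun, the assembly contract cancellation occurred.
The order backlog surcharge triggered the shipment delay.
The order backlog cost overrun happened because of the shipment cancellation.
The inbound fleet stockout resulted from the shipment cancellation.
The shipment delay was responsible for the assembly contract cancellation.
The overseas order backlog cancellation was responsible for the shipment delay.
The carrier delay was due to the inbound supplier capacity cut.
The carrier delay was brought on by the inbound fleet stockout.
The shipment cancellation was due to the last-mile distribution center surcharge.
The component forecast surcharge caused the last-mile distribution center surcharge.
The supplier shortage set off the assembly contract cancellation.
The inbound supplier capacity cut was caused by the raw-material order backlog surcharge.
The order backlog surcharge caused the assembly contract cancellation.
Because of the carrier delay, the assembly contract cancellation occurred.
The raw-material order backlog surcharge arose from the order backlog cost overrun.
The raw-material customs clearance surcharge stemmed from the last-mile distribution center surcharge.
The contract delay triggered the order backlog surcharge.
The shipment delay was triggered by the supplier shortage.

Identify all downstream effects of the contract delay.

Direct effects: the order backlog surcharge.
2 steps out: the shipment delay, the assembly contract cancellation.
Not reachable from it: the component forecast surcharge, the last-mile distribution center surcharge, the shipment cancellation, the order backlog cost overrun, the inbound fleet stockout, the raw-material customs clearance surcharge, the raw-material order backlog surcharge, the supplier shortage, the inbound supplier capacity cut, the customs clearance cost overrun, the overseas order backlog cancellation, the carrier delay.

the assembly contract cancellation, the order backlog surcharge, the shipment delay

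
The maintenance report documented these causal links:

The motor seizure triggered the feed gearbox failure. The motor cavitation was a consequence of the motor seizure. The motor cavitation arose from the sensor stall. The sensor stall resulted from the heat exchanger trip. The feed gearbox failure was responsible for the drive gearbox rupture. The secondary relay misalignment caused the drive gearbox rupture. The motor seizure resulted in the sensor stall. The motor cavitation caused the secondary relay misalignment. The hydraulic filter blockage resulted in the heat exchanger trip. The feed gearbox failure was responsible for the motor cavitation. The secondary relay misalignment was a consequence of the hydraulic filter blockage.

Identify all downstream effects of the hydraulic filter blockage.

Direct effects: the heat exchanger trip, the secondary relay misalignment.
2 steps out: the sensor stall, the drive gearbox rupture.
3 steps out: the motor cavitation.
Not reachable from it: the motor seizure, the feed gearbox failure.

the drive gearbox rupture, the heat exchanger trip, the motor cavitation, the secondary relay misalignment, the sensor stall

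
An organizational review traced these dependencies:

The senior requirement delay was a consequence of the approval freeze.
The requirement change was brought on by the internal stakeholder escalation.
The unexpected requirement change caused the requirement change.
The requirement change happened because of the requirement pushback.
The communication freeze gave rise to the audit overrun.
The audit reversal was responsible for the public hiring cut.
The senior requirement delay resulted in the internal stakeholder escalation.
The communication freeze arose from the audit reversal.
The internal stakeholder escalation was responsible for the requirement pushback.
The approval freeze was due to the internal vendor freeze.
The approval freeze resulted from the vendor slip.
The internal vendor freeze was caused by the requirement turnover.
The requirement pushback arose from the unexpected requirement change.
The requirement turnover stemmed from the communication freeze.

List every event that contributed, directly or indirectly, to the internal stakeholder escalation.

Immediate cause of the internal stakeholder escalation: the senior requirement delay.
Further upstream: the audit reversal, the communication freeze, the requirement turnover, the internal vendor freeze, the vendor slip, the approval freeze.

the approval freeze, the audit reversal, the communication freeze, the internal vendor freeze, the requirement turnover, the senior requirement delay, the vendor slip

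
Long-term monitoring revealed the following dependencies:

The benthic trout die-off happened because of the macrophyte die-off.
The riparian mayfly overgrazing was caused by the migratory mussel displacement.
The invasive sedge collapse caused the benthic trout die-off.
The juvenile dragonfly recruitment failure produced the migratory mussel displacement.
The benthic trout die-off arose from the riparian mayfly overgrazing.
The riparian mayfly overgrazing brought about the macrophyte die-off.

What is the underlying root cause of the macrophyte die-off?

the juvenile dragonfly recruitment failure

Tracing upstream from the macrophyte die-off: the macrophyte die-off ← the riparian mayfly overgrazing ← the migratory mussel displacement ← the juvenile dragonfly recruitment failure.
The juvenile dragonfly recruitment failure has no stated cause, so it is the root.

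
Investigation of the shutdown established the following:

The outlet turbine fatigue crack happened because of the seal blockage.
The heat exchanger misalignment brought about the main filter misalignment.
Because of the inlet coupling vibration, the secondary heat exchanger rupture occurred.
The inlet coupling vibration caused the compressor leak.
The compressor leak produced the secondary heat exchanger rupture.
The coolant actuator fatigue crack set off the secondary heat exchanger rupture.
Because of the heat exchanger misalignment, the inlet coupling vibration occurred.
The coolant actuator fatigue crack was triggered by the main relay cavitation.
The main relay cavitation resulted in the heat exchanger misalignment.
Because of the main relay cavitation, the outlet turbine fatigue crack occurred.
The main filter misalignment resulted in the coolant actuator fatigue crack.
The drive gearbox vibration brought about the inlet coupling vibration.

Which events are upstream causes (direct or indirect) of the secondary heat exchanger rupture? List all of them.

the compressor leak, the coolant actuator fatigue crack, the drive gearbox vibration, the heat exchanger misalignment, the inlet coupling vibration, the main filter misalignment, the main relay cavitation

Immediate causes of the secondary heat exchanger rupture: the inlet coupling vibration, the compressor leak, the coolant actuator fatigue crack.
Further upstream: the drive gearbox vibration, the main relay cavitation, the heat exchanger misalignment, the main filter misalignment.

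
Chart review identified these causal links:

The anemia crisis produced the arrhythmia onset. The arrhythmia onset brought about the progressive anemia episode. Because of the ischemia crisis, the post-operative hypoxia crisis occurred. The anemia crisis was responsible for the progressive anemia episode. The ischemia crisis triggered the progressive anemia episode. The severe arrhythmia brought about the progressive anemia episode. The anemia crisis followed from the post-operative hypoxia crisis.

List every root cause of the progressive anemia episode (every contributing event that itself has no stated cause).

Tracing upstream from the progressive anemia episode: the progressive anemia episode ← the severe arrhythmia.
A separate upstream branch: the progressive anemia episode ← the ischemia crisis.
Each of those chain origins has no stated cause.

the ischemia crisis, the severe arrhythmia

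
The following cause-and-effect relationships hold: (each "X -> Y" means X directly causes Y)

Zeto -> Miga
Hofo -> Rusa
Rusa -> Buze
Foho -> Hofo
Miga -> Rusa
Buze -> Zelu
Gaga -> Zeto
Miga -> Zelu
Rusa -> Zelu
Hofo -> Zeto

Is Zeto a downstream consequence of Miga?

No

Miga leads to Rusa, Buze, Zelu; Zeto is not among them.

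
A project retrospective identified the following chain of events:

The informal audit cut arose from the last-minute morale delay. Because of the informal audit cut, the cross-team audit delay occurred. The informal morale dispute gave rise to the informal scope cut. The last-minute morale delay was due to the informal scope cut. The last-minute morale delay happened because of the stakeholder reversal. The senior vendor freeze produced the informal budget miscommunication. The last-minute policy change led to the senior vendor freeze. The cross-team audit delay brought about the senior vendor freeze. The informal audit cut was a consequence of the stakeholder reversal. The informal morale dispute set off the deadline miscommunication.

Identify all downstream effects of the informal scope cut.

Direct effects: the last-minute morale delay.
2 steps out: the informal audit cut.
3 steps out: the cross-team audit delay.
4 steps out: the senior vendor freeze.
5 steps out: the informal budget miscommunication.
Not reachable from it: the informal morale dispute, the stakeholder reversal, the deadline miscommunication, the last-minute policy change.

the cross-team audit delay, the informal audit cut, the informal budget miscommunication, the last-minute morale delay, the senior vendor freeze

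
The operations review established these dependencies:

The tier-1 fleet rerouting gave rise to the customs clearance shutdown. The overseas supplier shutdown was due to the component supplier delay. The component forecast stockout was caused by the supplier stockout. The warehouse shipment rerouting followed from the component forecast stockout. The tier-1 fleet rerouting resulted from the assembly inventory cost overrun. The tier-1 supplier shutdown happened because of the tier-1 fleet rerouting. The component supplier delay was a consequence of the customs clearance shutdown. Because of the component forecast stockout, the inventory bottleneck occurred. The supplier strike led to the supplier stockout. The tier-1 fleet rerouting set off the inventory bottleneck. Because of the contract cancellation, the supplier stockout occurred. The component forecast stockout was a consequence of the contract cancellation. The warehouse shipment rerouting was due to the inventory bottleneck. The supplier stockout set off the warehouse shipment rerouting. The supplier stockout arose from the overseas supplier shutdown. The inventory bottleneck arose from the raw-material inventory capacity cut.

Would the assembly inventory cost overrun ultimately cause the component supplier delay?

Yes

There is a causal chain: the assembly inventory cost overrun → the tier-1 fleet rerouting → the customs clearance shutdown → the component supplier delay.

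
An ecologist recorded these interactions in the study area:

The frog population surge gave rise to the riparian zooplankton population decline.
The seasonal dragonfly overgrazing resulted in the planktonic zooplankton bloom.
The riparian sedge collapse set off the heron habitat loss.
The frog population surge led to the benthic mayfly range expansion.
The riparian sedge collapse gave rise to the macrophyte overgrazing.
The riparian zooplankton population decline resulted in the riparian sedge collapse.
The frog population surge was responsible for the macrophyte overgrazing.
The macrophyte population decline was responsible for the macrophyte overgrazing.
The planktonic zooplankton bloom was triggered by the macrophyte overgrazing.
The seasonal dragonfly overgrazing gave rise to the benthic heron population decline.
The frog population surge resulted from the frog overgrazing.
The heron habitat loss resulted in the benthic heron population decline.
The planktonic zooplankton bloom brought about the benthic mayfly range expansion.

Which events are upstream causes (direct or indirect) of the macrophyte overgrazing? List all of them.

Immediate causes of the macrophyte overgrazing: the frog population surge, the riparian sedge collapse, the macrophyte population decline.
Further upstream: the frog overgrazing, the riparian zooplankton population decline.

the frog overgrazing, the frog population surge, the macrophyte population decline, the riparian sedge collapse, the riparian zooplankton population decline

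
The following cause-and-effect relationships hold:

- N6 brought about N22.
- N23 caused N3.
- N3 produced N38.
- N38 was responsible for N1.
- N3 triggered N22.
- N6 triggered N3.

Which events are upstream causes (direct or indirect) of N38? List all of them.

N23, N3, N6

Immediate cause of N38: N3.
Further upstream: N6, N23.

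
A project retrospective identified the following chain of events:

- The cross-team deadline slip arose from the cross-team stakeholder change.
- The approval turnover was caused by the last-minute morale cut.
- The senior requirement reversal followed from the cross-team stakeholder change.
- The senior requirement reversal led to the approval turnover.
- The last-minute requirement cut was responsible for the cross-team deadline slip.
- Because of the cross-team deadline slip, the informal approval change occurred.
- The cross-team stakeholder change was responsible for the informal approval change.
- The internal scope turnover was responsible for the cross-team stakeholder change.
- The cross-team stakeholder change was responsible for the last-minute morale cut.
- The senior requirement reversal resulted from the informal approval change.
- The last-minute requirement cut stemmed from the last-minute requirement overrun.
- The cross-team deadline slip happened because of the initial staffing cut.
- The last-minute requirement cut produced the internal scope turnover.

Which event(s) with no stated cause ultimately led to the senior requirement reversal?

the initial staffing cut, the last-minute requirement overrun

Tracing upstream from the senior requirement reversal: the senior requirement reversal ← the cross-team stakeholder change ← the internal scope turnover ← the last-minute requirement cut ← the last-minute requirement overrun.
A separate upstream branch: the senior requirement reversal ← the informal approval change ← the cross-team deadline slip ← the initial staffing cut.
Each of those chain origins has no stated cause.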